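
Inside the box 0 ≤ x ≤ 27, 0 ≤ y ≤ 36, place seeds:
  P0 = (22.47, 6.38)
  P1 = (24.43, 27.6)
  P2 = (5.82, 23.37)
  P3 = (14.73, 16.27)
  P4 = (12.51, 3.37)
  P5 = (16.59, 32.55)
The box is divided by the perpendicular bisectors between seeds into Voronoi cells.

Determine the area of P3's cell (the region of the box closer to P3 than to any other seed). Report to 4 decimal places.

1. box [0,27]×[0,36]: [(0, 0) (27, 0) (27, 36) (0, 36)]
2. ⊥bis P3·P0 via (18.6,11.325): [(0, 0) (4.1292, 0) (27, 17.8989) (27, 36) (0, 36)]  |A|=767.3185
3. ⊥bis P3·P1 via (19.58,21.935): [(0, 0) (4.1292, 0) (25.5865, 16.7927) (3.1515, 36) (0, 36)]  |A|=525.4921
4. ⊥bis P3·P2 via (10.275,19.82): [(0, 6.9256) (0, 0) (4.1292, 0) (25.5865, 16.7927) (15.0505, 25.8129)]  |A|=290.648
5. ⊥bis P3·P4 via (13.62,9.82): [(3.6708, 11.5322) (16.1259, 9.3888) (25.5865, 16.7927) (15.0505, 25.8129)]  |A|=182.8015
6. ⊥bis P3·P5 via (15.66,24.41): [(14.0767, 24.5909) (3.6708, 11.5322) (16.1259, 9.3888) (25.5865, 16.7927) (16.8476, 24.2743)]  |A|=180.9544
7. canonical 5-gon: [(14.0767, 24.5909) (3.6708, 11.5322) (16.1259, 9.3888) (25.5865, 16.7927) (16.8476, 24.2743)]
8. shoelace: 180.9544

Area of P3's cell: 180.9544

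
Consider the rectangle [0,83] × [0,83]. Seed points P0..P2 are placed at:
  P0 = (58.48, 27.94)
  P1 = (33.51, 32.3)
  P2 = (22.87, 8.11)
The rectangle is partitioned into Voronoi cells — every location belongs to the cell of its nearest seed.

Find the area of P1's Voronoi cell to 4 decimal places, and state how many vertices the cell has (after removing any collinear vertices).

Area of P1's cell: 3001.8020 (4 vertices)

1. box [0,83]×[0,83]: [(0, 0) (83, 0) (83, 83) (0, 83)]
2. ⊥bis P1·P0 via (45.995,30.12): [(0, 0) (40.7358, 0) (55.2284, 83) (0, 83)]  |A|=3982.5107
3. ⊥bis P1·P2 via (28.19,20.205): [(0, 32.6044) (43.1173, 13.6392) (55.2284, 83) (0, 83)]  |A|=3001.802
4. canonical 4-gon: [(0, 32.6044) (43.1173, 13.6392) (55.2284, 83) (0, 83)]
5. shoelace: 3001.802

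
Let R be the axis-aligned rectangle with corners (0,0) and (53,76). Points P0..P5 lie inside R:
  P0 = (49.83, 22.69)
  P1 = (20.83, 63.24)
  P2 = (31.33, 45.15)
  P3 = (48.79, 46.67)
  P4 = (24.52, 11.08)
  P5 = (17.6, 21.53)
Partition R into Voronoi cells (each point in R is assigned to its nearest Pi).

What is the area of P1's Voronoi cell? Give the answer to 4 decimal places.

Area of P1's cell: 1039.5399

1. box [0,53]×[0,76]: [(0, 0) (53, 0) (53, 76) (0, 76)]
2. ⊥bis P1·P0 via (35.33,42.965): [(0, 17.6982) (53, 55.602) (53, 76) (0, 76)]  |A|=2085.5458
3. ⊥bis P1·P2 via (26.08,54.195): [(0, 39.0574) (53, 69.8202) (53, 76) (0, 76)]  |A|=1142.7446
4. ⊥bis P1·P3 via (34.81,54.955): [(0, 39.0574) (38.701, 61.5206) (47.2819, 76) (0, 76)]  |A|=1057.1653
5. ⊥bis P1·P4 via (22.675,37.16): [(0, 39.0574) (38.701, 61.5206) (47.2819, 76) (0, 76)]  |A|=1057.1653
6. ⊥bis P1·P5 via (19.215,42.385): [(0, 43.873) (7.32, 43.3061) (38.701, 61.5206) (47.2819, 76) (0, 76)]  |A|=1039.5399
7. canonical 5-gon: [(0, 43.873) (7.32, 43.3061) (38.701, 61.5206) (47.2819, 76) (0, 76)]
8. shoelace: 1039.5399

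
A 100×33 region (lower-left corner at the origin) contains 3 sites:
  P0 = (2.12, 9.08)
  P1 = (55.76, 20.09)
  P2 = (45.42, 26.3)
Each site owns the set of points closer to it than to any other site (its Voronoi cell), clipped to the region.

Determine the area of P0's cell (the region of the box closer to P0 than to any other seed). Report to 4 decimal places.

Area of P0's cell: 800.0273

1. box [0,100]×[0,33]: [(0, 0) (100, 0) (100, 33) (0, 33)]
2. ⊥bis P0·P1 via (28.94,14.585): [(0, 0) (31.9337, 0) (25.1602, 33) (0, 33)]  |A|=942.0488
3. ⊥bis P0·P2 via (23.77,17.69): [(0, 0) (30.8051, 0) (17.6814, 33) (0, 33)]  |A|=800.0273
4. canonical 4-gon: [(0, 0) (30.8051, 0) (17.6814, 33) (0, 33)]
5. shoelace: 800.0273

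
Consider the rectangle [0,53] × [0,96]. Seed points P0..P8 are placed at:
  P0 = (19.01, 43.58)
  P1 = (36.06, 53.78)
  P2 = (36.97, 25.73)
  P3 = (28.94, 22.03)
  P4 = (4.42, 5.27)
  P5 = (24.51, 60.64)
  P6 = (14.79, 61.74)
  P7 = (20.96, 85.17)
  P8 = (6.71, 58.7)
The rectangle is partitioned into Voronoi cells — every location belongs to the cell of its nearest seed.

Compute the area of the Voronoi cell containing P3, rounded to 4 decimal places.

1. box [0,53]×[0,96]: [(0, 0) (53, 0) (53, 96) (0, 96)]
2. ⊥bis P3·P0 via (23.975,32.805): [(0, 21.7576) (0, 0) (53, 0) (53, 46.1794)]  |A|=1800.3301
3. ⊥bis P3·P1 via (32.5,37.905): [(34.2105, 37.5214) (0, 21.7576) (0, 0) (53, 0) (53, 33.3078)]  |A|=1679.4051
4. ⊥bis P3·P2 via (32.955,23.88): [(27.9901, 34.6551) (0, 21.7576) (0, 0) (43.9582, 0)]  |A|=1066.1879
5. ⊥bis P3·P4 via (16.68,13.65): [(27.9901, 34.6551) (8.4704, 25.6607) (26.0101, 0) (43.9582, 0)]  |A|=640.3216
6. ⊥bis P3·P5 via (26.725,41.335): [(27.9901, 34.6551) (8.4704, 25.6607) (26.0101, 0) (43.9582, 0)]  |A|=640.3216
7. ⊥bis P3·P6 via (21.865,41.885): [(27.9901, 34.6551) (8.4704, 25.6607) (26.0101, 0) (43.9582, 0)]  |A|=640.3216
8. ⊥bis P3·P7 via (24.95,53.6): [(27.9901, 34.6551) (8.4704, 25.6607) (26.0101, 0) (43.9582, 0)]  |A|=640.3216
9. ⊥bis P3·P8 via (17.825,40.365): [(27.9901, 34.6551) (8.4704, 25.6607) (26.0101, 0) (43.9582, 0)]  |A|=640.3216
10. canonical 4-gon: [(27.9901, 34.6551) (8.4704, 25.6607) (26.0101, 0) (43.9582, 0)]
11. shoelace: 640.3216

Area of P3's cell: 640.3216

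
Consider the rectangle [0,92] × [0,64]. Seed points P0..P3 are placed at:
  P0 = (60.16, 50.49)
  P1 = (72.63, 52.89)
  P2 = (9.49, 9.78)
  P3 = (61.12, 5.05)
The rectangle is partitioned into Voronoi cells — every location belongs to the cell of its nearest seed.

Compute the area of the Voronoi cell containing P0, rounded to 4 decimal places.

1. box [0,92]×[0,64]: [(0, 0) (92, 0) (92, 64) (0, 64)]
2. ⊥bis P0·P1 via (66.395,51.69): [(0, 0) (76.3434, 0) (64.0258, 64) (0, 64)]  |A|=4491.8128
3. ⊥bis P0·P2 via (34.825,30.135): [(59.0365, 0) (76.3434, 0) (64.0258, 64) (7.6167, 64)]  |A|=2358.9107
4. ⊥bis P0·P3 via (60.64,27.77): [(37.1243, 27.2732) (70.9567, 27.988) (64.0258, 64) (7.6167, 64)]  |A|=1647.528
5. canonical 4-gon: [(37.1243, 27.2732) (70.9567, 27.988) (64.0258, 64) (7.6167, 64)]
6. shoelace: 1647.528

Area of P0's cell: 1647.5280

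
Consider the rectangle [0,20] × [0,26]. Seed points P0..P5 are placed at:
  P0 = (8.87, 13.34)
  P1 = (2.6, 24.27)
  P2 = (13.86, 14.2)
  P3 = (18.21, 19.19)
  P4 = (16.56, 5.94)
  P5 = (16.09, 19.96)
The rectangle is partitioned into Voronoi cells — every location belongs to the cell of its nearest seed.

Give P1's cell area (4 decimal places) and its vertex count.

1. box [0,20]×[0,26]: [(0, 0) (20, 0) (20, 26) (0, 26)]
2. ⊥bis P1·P0 via (5.735,18.805): [(0, 15.5151) (18.2775, 26) (0, 26)]  |A|=95.8186
3. ⊥bis P1·P2 via (8.23,19.235): [(0, 15.5151) (10.0688, 21.2911) (14.28, 26) (0, 26)]  |A|=86.4068
4. ⊥bis P1·P3 via (10.405,21.73): [(0, 15.5151) (10.0688, 21.2911) (10.3728, 21.631) (11.7946, 26) (0, 26)]  |A|=80.9774
5. ⊥bis P1·P4 via (9.58,15.105): [(0, 15.5151) (10.0688, 21.2911) (10.3728, 21.631) (11.7946, 26) (0, 26)]  |A|=80.9774
6. ⊥bis P1·P5 via (9.345,22.115): [(0, 15.5151) (8.8603, 20.5978) (10.5862, 26) (0, 26)]  |A|=75.0439
7. canonical 4-gon: [(0, 15.5151) (8.8603, 20.5978) (10.5862, 26) (0, 26)]
8. shoelace: 75.0439

Area of P1's cell: 75.0439 (4 vertices)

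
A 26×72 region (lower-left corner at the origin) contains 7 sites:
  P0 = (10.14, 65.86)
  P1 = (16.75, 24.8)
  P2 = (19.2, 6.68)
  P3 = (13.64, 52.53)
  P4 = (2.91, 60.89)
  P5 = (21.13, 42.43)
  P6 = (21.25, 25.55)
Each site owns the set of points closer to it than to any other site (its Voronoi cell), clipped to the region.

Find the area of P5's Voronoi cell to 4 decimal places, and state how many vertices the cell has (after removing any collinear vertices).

1. box [0,26]×[0,72]: [(0, 0) (26, 0) (26, 72) (0, 72)]
2. ⊥bis P5·P0 via (15.635,54.145): [(0, 46.8113) (0, 0) (26, 0) (26, 59.0068)]  |A|=1375.6349
3. ⊥bis P5·P1 via (18.94,33.615): [(0, 46.8113) (0, 38.3205) (26, 31.861) (26, 59.0068)]  |A|=463.2758
4. ⊥bis P5·P2 via (20.165,24.555): [(0, 46.8113) (0, 38.3205) (26, 31.861) (26, 59.0068)]  |A|=463.2758
5. ⊥bis P5·P3 via (17.385,47.48): [(3.7705, 37.3837) (26, 31.861) (26, 53.8687)]  |A|=244.6104
6. ⊥bis P5·P4 via (12.02,51.66): [(3.7705, 37.3837) (26, 31.861) (26, 53.8687)]  |A|=244.6104
7. ⊥bis P5·P6 via (21.19,33.99): [(3.7705, 37.3837) (17.5352, 33.964) (26, 34.0242) (26, 53.8687)]  |A|=235.4549
8. canonical 4-gon: [(3.7705, 37.3837) (17.5352, 33.964) (26, 34.0242) (26, 53.8687)]
9. shoelace: 235.4549

Area of P5's cell: 235.4549 (4 vertices)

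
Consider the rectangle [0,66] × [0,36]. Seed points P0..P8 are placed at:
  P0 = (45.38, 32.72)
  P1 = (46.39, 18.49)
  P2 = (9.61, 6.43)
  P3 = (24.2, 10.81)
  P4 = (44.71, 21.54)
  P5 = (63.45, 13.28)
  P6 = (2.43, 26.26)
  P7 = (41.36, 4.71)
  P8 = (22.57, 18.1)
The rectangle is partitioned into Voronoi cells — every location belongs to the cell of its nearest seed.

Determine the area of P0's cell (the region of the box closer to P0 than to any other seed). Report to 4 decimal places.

1. box [0,66]×[0,36]: [(0, 0) (66, 0) (66, 36) (0, 36)]
2. ⊥bis P0·P1 via (45.885,25.605): [(0, 22.3482) (66, 27.0327) (66, 36) (0, 36)]  |A|=746.4294
3. ⊥bis P0·P2 via (27.495,19.575): [(24.1946, 24.0655) (66, 27.0327) (66, 36) (15.4231, 36)]  |A|=489.2464
4. ⊥bis P0·P3 via (34.79,21.765): [(31.8483, 24.6087) (66, 27.0327) (66, 36) (20.0644, 36)]  |A|=414.7573
5. ⊥bis P0·P4 via (45.045,27.13): [(28.1955, 28.1398) (57.1501, 26.4046) (66, 27.0327) (66, 36) (20.0644, 36)]  |A|=366.8065
6. ⊥bis P0·P5 via (54.415,23): [(28.1955, 28.1398) (57.1501, 26.4046) (58.1544, 26.4758) (66, 33.7686) (66, 36) (20.0644, 36)]  |A|=340.3829
7. ⊥bis P0·P6 via (23.905,29.49): [(23.4127, 32.7633) (28.1955, 28.1398) (57.1501, 26.4046) (58.1544, 26.4758) (66, 33.7686) (66, 36) (22.9258, 36)]  |A|=335.7519
8. ⊥bis P0·P7 via (43.37,18.715): [(23.4127, 32.7633) (28.1955, 28.1398) (57.1501, 26.4046) (58.1544, 26.4758) (66, 33.7686) (66, 36) (22.9258, 36)]  |A|=335.7519
9. ⊥bis P0·P8 via (33.975,25.41): [(32.3863, 27.8886) (57.1501, 26.4046) (58.1544, 26.4758) (66, 33.7686) (66, 36) (27.1874, 36)]  |A|=296.0448
10. canonical 6-gon: [(32.3863, 27.8886) (57.1501, 26.4046) (58.1544, 26.4758) (66, 33.7686) (66, 36) (27.1874, 36)]
11. shoelace: 296.0448

Area of P0's cell: 296.0448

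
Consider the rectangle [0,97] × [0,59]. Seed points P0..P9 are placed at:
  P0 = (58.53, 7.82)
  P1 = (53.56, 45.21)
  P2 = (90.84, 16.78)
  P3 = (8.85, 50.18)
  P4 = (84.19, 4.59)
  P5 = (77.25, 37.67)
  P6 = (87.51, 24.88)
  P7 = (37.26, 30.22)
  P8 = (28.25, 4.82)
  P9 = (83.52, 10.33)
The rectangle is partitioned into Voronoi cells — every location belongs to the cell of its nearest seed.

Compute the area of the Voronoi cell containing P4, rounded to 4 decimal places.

Area of P4's cell: 185.5050

1. box [0,97]×[0,59]: [(0, 0) (97, 0) (97, 59) (0, 59)]
2. ⊥bis P4·P0 via (71.36,6.205): [(70.5789, 0) (97, 0) (97, 59) (78.0057, 59)]  |A|=1339.7542
3. ⊥bis P4·P1 via (68.875,24.9): [(74.2207, 28.931) (70.5789, 0) (97, 0) (97, 46.108)]  |A|=907.3481
4. ⊥bis P4·P2 via (87.515,10.685): [(72.9258, 18.6439) (70.5789, 0) (97, 0) (97, 5.5107)]  |A|=312.6277
5. ⊥bis P4·P3 via (46.52,27.385): [(72.9258, 18.6439) (70.5789, 0) (97, 0) (97, 5.5107)]  |A|=312.6277
6. ⊥bis P4·P5 via (80.72,21.13): [(72.9258, 18.6439) (70.5789, 0) (97, 0) (97, 5.5107)]  |A|=312.6277
7. ⊥bis P4·P6 via (85.85,14.735): [(77.6236, 16.0811) (72.7045, 16.886) (70.5789, 0) (97, 0) (97, 5.5107)]  |A|=308.215
8. ⊥bis P4·P7 via (60.725,17.405): [(77.6236, 16.0811) (72.7045, 16.886) (70.5789, 0) (97, 0) (97, 5.5107)]  |A|=308.215
9. ⊥bis P4·P8 via (56.22,4.705): [(77.6236, 16.0811) (72.7045, 16.886) (70.5789, 0) (97, 0) (97, 5.5107)]  |A|=308.215
10. ⊥bis P4·P9 via (83.855,7.46): [(91.7396, 8.3803) (71.334, 5.9985) (70.5789, 0) (97, 0) (97, 5.5107)]  |A|=185.505
11. canonical 5-gon: [(91.7396, 8.3803) (71.334, 5.9985) (70.5789, 0) (97, 0) (97, 5.5107)]
12. shoelace: 185.505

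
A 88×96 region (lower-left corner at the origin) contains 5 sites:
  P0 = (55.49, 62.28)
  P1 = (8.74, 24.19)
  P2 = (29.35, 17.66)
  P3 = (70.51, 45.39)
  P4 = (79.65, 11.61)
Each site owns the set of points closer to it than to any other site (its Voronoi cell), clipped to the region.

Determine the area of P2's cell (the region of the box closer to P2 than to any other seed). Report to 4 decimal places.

1. box [0,88]×[0,96]: [(0, 0) (88, 0) (88, 96) (0, 96)]
2. ⊥bis P2·P0 via (42.42,39.97): [(0, 64.8212) (0, 0) (88, 0) (88, 13.2676)]  |A|=3435.9054
3. ⊥bis P2·P1 via (19.045,20.925): [(27.794, 48.5385) (12.4152, 0) (88, 0) (88, 13.2676)]  |A|=2233.7799
4. ⊥bis P2·P3 via (49.93,31.525): [(45.4275, 38.2081) (27.794, 48.5385) (12.4152, 0) (71.1688, 0)]  |A|=1629.8184
5. ⊥bis P2·P4 via (54.5,14.635): [(55.5315, 23.2107) (45.4275, 38.2081) (27.794, 48.5385) (12.4152, 0) (52.7397, 0)]  |A|=1415.943
6. canonical 5-gon: [(55.5315, 23.2107) (45.4275, 38.2081) (27.794, 48.5385) (12.4152, 0) (52.7397, 0)]
7. shoelace: 1415.943

Area of P2's cell: 1415.9430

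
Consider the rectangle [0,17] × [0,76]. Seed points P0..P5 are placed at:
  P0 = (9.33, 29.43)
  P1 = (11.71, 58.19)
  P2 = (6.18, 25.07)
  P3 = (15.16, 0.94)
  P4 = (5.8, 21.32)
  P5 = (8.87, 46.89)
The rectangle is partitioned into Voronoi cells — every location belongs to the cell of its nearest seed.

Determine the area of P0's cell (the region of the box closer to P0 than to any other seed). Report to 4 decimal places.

Area of P0's cell: 193.5043

1. box [0,17]×[0,76]: [(0, 0) (17, 0) (17, 76) (0, 76)]
2. ⊥bis P0·P1 via (10.52,43.81): [(0, 44.6806) (0, 0) (17, 0) (17, 43.2738)]  |A|=747.6118
3. ⊥bis P0·P2 via (7.755,27.25): [(0, 44.6806) (0, 32.8528) (17, 20.5707) (17, 43.2738)]  |A|=293.5119
4. ⊥bis P0·P3 via (12.245,15.185): [(0, 44.6806) (0, 32.8528) (17, 20.5707) (17, 43.2738)]  |A|=293.5119
5. ⊥bis P0·P4 via (7.565,25.375): [(0, 44.6806) (0, 32.8528) (14.5712, 22.3254) (17, 21.2683) (17, 43.2738)]  |A|=292.6648
6. ⊥bis P0·P5 via (9.1,38.16): [(0, 37.9203) (0, 32.8528) (14.5712, 22.3254) (17, 21.2683) (17, 38.3681)]  |A|=193.5043
7. canonical 5-gon: [(0, 37.9203) (0, 32.8528) (14.5712, 22.3254) (17, 21.2683) (17, 38.3681)]
8. shoelace: 193.5043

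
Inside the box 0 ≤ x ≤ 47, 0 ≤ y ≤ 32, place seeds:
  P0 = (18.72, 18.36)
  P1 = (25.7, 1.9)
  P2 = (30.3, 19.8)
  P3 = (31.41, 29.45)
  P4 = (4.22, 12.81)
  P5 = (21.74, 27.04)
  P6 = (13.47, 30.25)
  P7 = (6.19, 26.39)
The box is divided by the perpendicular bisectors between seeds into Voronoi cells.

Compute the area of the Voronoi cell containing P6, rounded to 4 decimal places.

Area of P6's cell: 60.7266

1. box [0,47]×[0,32]: [(0, 0) (47, 0) (47, 32) (0, 32)]
2. ⊥bis P6·P0 via (16.095,24.305): [(0, 17.1983) (33.5223, 32) (0, 32)]  |A|=248.094
3. ⊥bis P6·P1 via (19.585,16.075): [(0, 17.1983) (33.5223, 32) (0, 32)]  |A|=248.094
4. ⊥bis P6·P2 via (21.885,25.025): [(0, 17.1983) (23.4561, 27.5553) (26.2159, 32) (0, 32)]  |A|=231.8563
5. ⊥bis P6·P3 via (22.44,29.85): [(0, 17.1983) (22.3152, 27.0515) (22.5359, 32) (0, 32)]  |A|=220.9108
6. ⊥bis P6·P4 via (8.845,21.53): [(0, 26.2213) (9.2835, 21.2974) (22.3152, 27.0515) (22.5359, 32) (0, 32)]  |A|=179.0281
7. ⊥bis P6·P5 via (17.605,28.645): [(0, 26.2213) (9.2835, 21.2974) (15.8843, 24.212) (18.9072, 32) (0, 32)]  |A|=149.2999
8. ⊥bis P6·P7 via (9.83,28.32): [(12.7435, 22.8251) (15.8843, 24.212) (18.9072, 32) (7.8788, 32)]  |A|=60.7266
9. canonical 4-gon: [(12.7435, 22.8251) (15.8843, 24.212) (18.9072, 32) (7.8788, 32)]
10. shoelace: 60.7266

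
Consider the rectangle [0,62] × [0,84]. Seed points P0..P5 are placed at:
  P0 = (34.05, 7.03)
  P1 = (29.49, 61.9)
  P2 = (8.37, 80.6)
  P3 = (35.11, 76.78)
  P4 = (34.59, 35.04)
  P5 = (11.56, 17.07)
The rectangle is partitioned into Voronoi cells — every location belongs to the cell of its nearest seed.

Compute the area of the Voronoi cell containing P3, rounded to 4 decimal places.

1. box [0,62]×[0,84]: [(0, 0) (62, 0) (62, 84) (0, 84)]
2. ⊥bis P3·P0 via (34.58,41.905): [(0, 42.4305) (62, 41.4883) (62, 84) (0, 84)]  |A|=2606.5168
3. ⊥bis P3·P1 via (32.3,69.34): [(0, 81.5393) (62, 58.1227) (62, 84) (0, 84)]  |A|=878.4783
4. ⊥bis P3·P2 via (21.74,78.69): [(21.0133, 73.6029) (62, 58.1227) (62, 84) (22.4986, 84)]  |A|=735.6646
5. ⊥bis P3·P4 via (34.85,55.91): [(21.0133, 73.6029) (62, 58.1227) (62, 84) (22.4986, 84)]  |A|=735.6646
6. ⊥bis P3·P5 via (23.335,46.925): [(21.0133, 73.6029) (62, 58.1227) (62, 84) (22.4986, 84)]  |A|=735.6646
7. canonical 4-gon: [(21.0133, 73.6029) (62, 58.1227) (62, 84) (22.4986, 84)]
8. shoelace: 735.6646

Area of P3's cell: 735.6646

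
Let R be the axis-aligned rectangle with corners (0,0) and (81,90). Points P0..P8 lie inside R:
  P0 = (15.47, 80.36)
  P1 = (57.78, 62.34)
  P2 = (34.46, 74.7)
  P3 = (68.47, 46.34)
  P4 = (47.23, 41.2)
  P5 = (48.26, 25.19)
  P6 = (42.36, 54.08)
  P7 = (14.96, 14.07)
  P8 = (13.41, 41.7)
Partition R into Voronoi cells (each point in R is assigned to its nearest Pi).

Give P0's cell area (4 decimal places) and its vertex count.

1. box [0,81]×[0,90]: [(0, 0) (81, 0) (81, 90) (0, 90)]
2. ⊥bis P0·P1 via (36.625,71.35): [(0, 0) (6.2367, 0) (44.5681, 90) (0, 90)]  |A|=2286.2186
3. ⊥bis P0·P2 via (24.965,77.53): [(0, 0) (1.8571, 0) (28.6817, 90) (0, 90)]  |A|=1374.2443
4. ⊥bis P0·P3 via (41.97,63.35): [(0, 0) (1.3065, 0) (2.3343, 1.6013) (28.6817, 90) (0, 90)]  |A|=1373.8035
5. ⊥bis P0·P4 via (31.35,60.78): [(0, 35.3542) (16.3456, 48.611) (28.6817, 90) (0, 90)]  |A|=1040.1644
6. ⊥bis P0·P5 via (31.865,52.775): [(0, 35.3542) (16.3456, 48.611) (28.6817, 90) (0, 90)]  |A|=1040.1644
7. ⊥bis P0·P6 via (28.915,67.22): [(0, 37.6338) (18.8105, 56.881) (28.6817, 90) (0, 90)]  |A|=967.4724
8. ⊥bis P0·P7 via (15.215,47.215): [(0, 47.3321) (9.4075, 47.2597) (18.8105, 56.881) (28.6817, 90) (0, 90)]  |A|=921.8545
9. ⊥bis P0·P8 via (14.44,61.03): [(0, 61.7994) (19.9595, 60.7359) (28.6817, 90) (0, 90)]  |A|=701.1066
10. canonical 4-gon: [(0, 61.7994) (19.9595, 60.7359) (28.6817, 90) (0, 90)]
11. shoelace: 701.1066

Area of P0's cell: 701.1066 (4 vertices)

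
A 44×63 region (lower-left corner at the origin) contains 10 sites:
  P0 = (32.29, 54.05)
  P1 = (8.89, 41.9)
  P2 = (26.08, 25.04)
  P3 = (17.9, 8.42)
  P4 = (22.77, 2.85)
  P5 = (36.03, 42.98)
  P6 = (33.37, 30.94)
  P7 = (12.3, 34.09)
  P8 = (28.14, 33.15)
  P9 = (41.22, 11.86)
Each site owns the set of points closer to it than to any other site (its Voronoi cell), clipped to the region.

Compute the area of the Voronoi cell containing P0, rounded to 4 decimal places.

Area of P0's cell: 408.3662

1. box [0,44]×[0,63]: [(0, 0) (44, 0) (44, 63) (0, 63)]
2. ⊥bis P0·P1 via (20.59,47.975): [(44, 2.8891) (44, 63) (12.7886, 63)]  |A|=938.0743
3. ⊥bis P0·P2 via (29.185,39.545): [(24.4397, 40.5608) (44, 36.3736) (44, 63) (12.7886, 63)]  |A|=610.5899
4. ⊥bis P0·P3 via (25.095,31.235): [(24.4397, 40.5608) (44, 36.3736) (44, 63) (12.7886, 63)]  |A|=610.5899
5. ⊥bis P0·P4 via (27.53,28.45): [(24.4397, 40.5608) (44, 36.3736) (44, 63) (12.7886, 63)]  |A|=610.5899
6. ⊥bis P0·P5 via (34.16,48.515): [(22.3767, 44.534) (44, 51.8394) (44, 63) (12.7886, 63)]  |A|=408.8394
7. ⊥bis P0·P6 via (32.83,42.495): [(22.3767, 44.534) (44, 51.8394) (44, 63) (12.7886, 63)]  |A|=408.8394
8. ⊥bis P0·P7 via (22.295,44.07): [(22.3767, 44.534) (44, 51.8394) (44, 63) (12.7886, 63)]  |A|=408.8394
9. ⊥bis P0·P8 via (30.215,43.6): [(22.0163, 45.228) (23.537, 44.926) (44, 51.8394) (44, 63) (12.7886, 63)]  |A|=408.3662
10. ⊥bis P0·P9 via (36.755,32.955): [(22.0163, 45.228) (23.537, 44.926) (44, 51.8394) (44, 63) (12.7886, 63)]  |A|=408.3662
11. canonical 5-gon: [(22.0163, 45.228) (23.537, 44.926) (44, 51.8394) (44, 63) (12.7886, 63)]
12. shoelace: 408.3662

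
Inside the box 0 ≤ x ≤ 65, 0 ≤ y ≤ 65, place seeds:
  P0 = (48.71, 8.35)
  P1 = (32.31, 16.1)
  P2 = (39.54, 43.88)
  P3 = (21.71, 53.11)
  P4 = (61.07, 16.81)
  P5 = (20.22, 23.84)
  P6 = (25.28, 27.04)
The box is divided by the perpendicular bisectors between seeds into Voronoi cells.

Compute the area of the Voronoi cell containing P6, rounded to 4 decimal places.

1. box [0,65]×[0,65]: [(0, 0) (65, 0) (65, 65) (0, 65)]
2. ⊥bis P6·P0 via (36.995,17.695): [(0, 0) (22.8798, 0) (65, 52.8024) (65, 65) (0, 65)]  |A|=3112.9759
3. ⊥bis P6·P1 via (28.795,21.57): [(0, 3.0664) (51.9607, 36.4562) (65, 52.8024) (65, 65) (0, 65)]  |A|=2616.2535
4. ⊥bis P6·P2 via (32.41,35.46): [(0, 62.9046) (0, 3.0664) (40.1763, 28.8836)]  |A|=1202.0366
5. ⊥bis P6·P3 via (23.495,40.075): [(26.4777, 40.4834) (0, 36.8576) (0, 3.0664) (40.1763, 28.8836)]  |A|=857.2051
6. ⊥bis P6·P4 via (43.175,21.925): [(26.4777, 40.4834) (0, 36.8576) (0, 3.0664) (40.1763, 28.8836)]  |A|=857.2051
7. ⊥bis P6·P5 via (22.75,25.44): [(26.4777, 40.4834) (14.2917, 38.8147) (26.237, 19.9262) (40.1763, 28.8836)]  |A|=267.2529
8. canonical 4-gon: [(26.4777, 40.4834) (14.2917, 38.8147) (26.237, 19.9262) (40.1763, 28.8836)]
9. shoelace: 267.2529

Area of P6's cell: 267.2529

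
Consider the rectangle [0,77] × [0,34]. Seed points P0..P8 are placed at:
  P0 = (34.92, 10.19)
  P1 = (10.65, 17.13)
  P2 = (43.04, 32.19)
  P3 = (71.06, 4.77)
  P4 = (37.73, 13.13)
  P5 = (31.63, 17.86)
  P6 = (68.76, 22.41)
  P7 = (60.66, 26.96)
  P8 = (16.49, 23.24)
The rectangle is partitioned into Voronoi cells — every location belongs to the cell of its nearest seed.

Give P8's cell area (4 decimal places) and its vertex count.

Area of P8's cell: 313.7663 (5 vertices)

1. box [0,77]×[0,34]: [(0, 0) (77, 0) (77, 34) (0, 34)]
2. ⊥bis P8·P0 via (25.705,16.715): [(0, 0) (13.8694, 0) (37.9442, 34) (0, 34)]  |A|=880.8313
3. ⊥bis P8·P1 via (13.57,20.185): [(0, 33.1553) (22.2724, 11.8672) (37.9442, 34) (0, 34)]  |A|=429.3123
4. ⊥bis P8·P2 via (29.765,27.715): [(0, 33.1553) (22.2724, 11.8672) (30.9677, 24.1473) (27.6463, 34) (0, 34)]  |A|=378.5811
5. ⊥bis P8·P3 via (43.775,14.005): [(0, 33.1553) (22.2724, 11.8672) (30.9677, 24.1473) (27.6463, 34) (0, 34)]  |A|=378.5811
6. ⊥bis P8·P4 via (27.11,18.185): [(0, 33.1553) (22.2724, 11.8672) (27.8567, 19.7538) (30.5449, 25.4014) (27.6463, 34) (0, 34)]  |A|=375.7016
7. ⊥bis P8·P5 via (24.06,20.55): [(0, 33.1553) (21.3036, 12.7931) (28.2272, 32.2769) (27.6463, 34) (0, 34)]  |A|=313.7663
8. ⊥bis P8·P6 via (42.625,22.825): [(0, 33.1553) (21.3036, 12.7931) (28.2272, 32.2769) (27.6463, 34) (0, 34)]  |A|=313.7663
9. ⊥bis P8·P7 via (38.575,25.1): [(0, 33.1553) (21.3036, 12.7931) (28.2272, 32.2769) (27.6463, 34) (0, 34)]  |A|=313.7663
10. canonical 5-gon: [(0, 33.1553) (21.3036, 12.7931) (28.2272, 32.2769) (27.6463, 34) (0, 34)]
11. shoelace: 313.7663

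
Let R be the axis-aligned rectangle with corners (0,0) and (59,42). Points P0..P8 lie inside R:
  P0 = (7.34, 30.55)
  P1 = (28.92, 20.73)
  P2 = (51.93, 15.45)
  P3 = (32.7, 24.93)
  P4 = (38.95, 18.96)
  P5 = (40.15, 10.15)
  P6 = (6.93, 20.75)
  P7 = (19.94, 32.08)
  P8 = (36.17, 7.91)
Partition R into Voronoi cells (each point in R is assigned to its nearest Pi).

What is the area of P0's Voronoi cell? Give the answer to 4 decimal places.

1. box [0,59]×[0,42]: [(0, 0) (59, 0) (59, 42) (0, 42)]
2. ⊥bis P0·P1 via (18.13,25.64): [(0, 0) (6.4625, 0) (25.5746, 42) (0, 42)]  |A|=672.7797
3. ⊥bis P0·P2 via (29.635,23): [(0, 0) (6.4625, 0) (25.5746, 42) (0, 42)]  |A|=672.7797
4. ⊥bis P0·P3 via (20.02,27.74): [(0, 0) (6.4625, 0) (20.907, 31.7427) (23.1801, 42) (0, 42)]  |A|=660.4991
5. ⊥bis P0·P4 via (23.145,24.755): [(0, 0) (6.4625, 0) (20.907, 31.7427) (23.1801, 42) (0, 42)]  |A|=660.4991
6. ⊥bis P0·P5 via (23.745,20.35): [(0, 0) (6.4625, 0) (20.907, 31.7427) (23.1801, 42) (0, 42)]  |A|=660.4991
7. ⊥bis P0·P6 via (7.135,25.65): [(0, 25.9485) (17.9291, 25.1984) (20.907, 31.7427) (23.1801, 42) (0, 42)]  |A|=346.4608
8. ⊥bis P0·P7 via (13.64,31.315): [(0, 25.9485) (14.3646, 25.3475) (12.3425, 42) (0, 42)]  |A|=218.0536
9. ⊥bis P0·P8 via (21.755,19.23): [(0, 25.9485) (14.3646, 25.3475) (12.3425, 42) (0, 42)]  |A|=218.0536
10. canonical 4-gon: [(0, 25.9485) (14.3646, 25.3475) (12.3425, 42) (0, 42)]
11. shoelace: 218.0536

Area of P0's cell: 218.0536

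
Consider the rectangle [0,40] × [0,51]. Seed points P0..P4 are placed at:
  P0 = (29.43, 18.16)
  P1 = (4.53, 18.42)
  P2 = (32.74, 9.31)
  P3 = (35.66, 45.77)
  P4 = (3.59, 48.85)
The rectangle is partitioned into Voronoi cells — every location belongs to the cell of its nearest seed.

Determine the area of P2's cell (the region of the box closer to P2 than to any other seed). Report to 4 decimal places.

Area of P2's cell: 306.1575

1. box [0,40]×[0,51]: [(0, 0) (40, 0) (40, 51) (0, 51)]
2. ⊥bis P2·P0 via (31.085,13.735): [(0, 2.1089) (0, 0) (40, 0) (40, 17.0693)]  |A|=383.5634
3. ⊥bis P2·P1 via (18.635,13.865): [(16.877, 8.421) (14.1575, 0) (40, 0) (40, 17.0693)]  |A|=306.1575
4. ⊥bis P2·P3 via (34.2,27.54): [(16.877, 8.421) (14.1575, 0) (40, 0) (40, 17.0693)]  |A|=306.1575
5. ⊥bis P2·P4 via (18.165,29.08): [(16.877, 8.421) (14.1575, 0) (40, 0) (40, 17.0693)]  |A|=306.1575
6. canonical 4-gon: [(16.877, 8.421) (14.1575, 0) (40, 0) (40, 17.0693)]
7. shoelace: 306.1575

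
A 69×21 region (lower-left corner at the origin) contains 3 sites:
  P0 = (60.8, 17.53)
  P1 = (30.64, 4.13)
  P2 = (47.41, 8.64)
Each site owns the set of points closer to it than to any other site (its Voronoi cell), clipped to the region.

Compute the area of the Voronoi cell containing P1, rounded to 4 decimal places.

Area of P1's cell: 796.2852

1. box [0,69]×[0,21]: [(0, 0) (69, 0) (69, 21) (0, 21)]
2. ⊥bis P1·P0 via (45.72,10.83): [(0, 0) (50.5317, 0) (41.2015, 21) (0, 21)]  |A|=963.199
3. ⊥bis P1·P2 via (39.025,6.385): [(0, 0) (40.7421, 0) (35.0945, 21) (0, 21)]  |A|=796.2852
4. canonical 4-gon: [(0, 0) (40.7421, 0) (35.0945, 21) (0, 21)]
5. shoelace: 796.2852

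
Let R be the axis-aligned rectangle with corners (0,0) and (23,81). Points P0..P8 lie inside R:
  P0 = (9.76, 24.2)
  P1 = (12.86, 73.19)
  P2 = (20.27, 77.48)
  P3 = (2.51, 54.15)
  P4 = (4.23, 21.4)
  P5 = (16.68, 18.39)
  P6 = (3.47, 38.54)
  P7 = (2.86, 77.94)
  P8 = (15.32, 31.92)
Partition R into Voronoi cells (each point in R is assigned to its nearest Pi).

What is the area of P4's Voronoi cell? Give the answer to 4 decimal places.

Area of P4's cell: 216.7834

1. box [0,23]×[0,81]: [(0, 0) (23, 0) (23, 81) (0, 81)]
2. ⊥bis P4·P0 via (6.995,22.8): [(0, 36.6151) (0, 0) (18.5393, 0)]  |A|=339.4095
3. ⊥bis P4·P1 via (8.545,47.295): [(0, 36.6151) (0, 0) (18.5393, 0)]  |A|=339.4095
4. ⊥bis P4·P2 via (12.25,49.44): [(0, 36.6151) (0, 0) (18.5393, 0)]  |A|=339.4095
5. ⊥bis P4·P3 via (3.37,37.775): [(0, 36.6151) (0, 0) (18.5393, 0)]  |A|=339.4095
6. ⊥bis P4·P5 via (10.455,19.895): [(9.8122, 17.2361) (0, 36.6151) (0, 0) (5.645, 0)]  |A|=228.2861
7. ⊥bis P4·P6 via (3.85,29.97): [(9.8122, 17.2361) (3.3753, 29.949) (0, 29.7993) (0, 0) (5.645, 0)]  |A|=216.7834
8. ⊥bis P4·P7 via (3.545,49.67): [(9.8122, 17.2361) (3.3753, 29.949) (0, 29.7993) (0, 0) (5.645, 0)]  |A|=216.7834
9. ⊥bis P4·P8 via (9.775,26.66): [(9.8122, 17.2361) (3.3753, 29.949) (0, 29.7993) (0, 0) (5.645, 0)]  |A|=216.7834
10. canonical 5-gon: [(9.8122, 17.2361) (3.3753, 29.949) (0, 29.7993) (0, 0) (5.645, 0)]
11. shoelace: 216.7834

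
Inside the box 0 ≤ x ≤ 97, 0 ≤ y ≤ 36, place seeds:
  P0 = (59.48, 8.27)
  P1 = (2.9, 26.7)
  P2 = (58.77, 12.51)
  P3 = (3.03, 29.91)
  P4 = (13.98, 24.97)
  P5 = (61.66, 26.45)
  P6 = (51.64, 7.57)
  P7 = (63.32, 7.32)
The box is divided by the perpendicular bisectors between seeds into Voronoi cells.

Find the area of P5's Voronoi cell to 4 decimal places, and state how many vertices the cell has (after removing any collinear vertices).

1. box [0,97]×[0,36]: [(0, 0) (97, 0) (97, 36) (0, 36)]
2. ⊥bis P5·P0 via (60.57,17.36): [(0, 24.6231) (97, 12.9916) (97, 36) (0, 36)]  |A|=1667.6882
3. ⊥bis P5·P1 via (32.28,26.575): [(32.2552, 20.7553) (97, 12.9916) (97, 36) (32.3201, 36)]  |A|=1237.85
4. ⊥bis P5·P2 via (60.215,19.48): [(32.2745, 25.2726) (83.9829, 14.5525) (97, 12.9916) (97, 36) (32.3201, 36)]  |A|=1120.9565
5. ⊥bis P5·P3 via (32.345,28.18): [(32.2823, 27.1177) (32.2745, 25.2726) (83.9829, 14.5525) (97, 12.9916) (97, 36) (32.8065, 36)]  |A|=1118.7964
6. ⊥bis P5·P4 via (37.82,25.71): [(37.8696, 24.1126) (83.9829, 14.5525) (97, 12.9916) (97, 36) (37.5006, 36)]  |A|=1060.128
7. ⊥bis P5·P6 via (56.65,17.01): [(37.7792, 27.0251) (46.7271, 22.2763) (83.9829, 14.5525) (97, 12.9916) (97, 36) (37.5006, 36)]  |A|=1047.312
8. ⊥bis P5·P7 via (62.49,16.885): [(37.7792, 27.0251) (46.7271, 22.2763) (69.71, 17.5115) (97, 19.8796) (97, 36) (37.5006, 36)]  |A|=945.206
9. canonical 6-gon: [(37.7792, 27.0251) (46.7271, 22.2763) (69.71, 17.5115) (97, 19.8796) (97, 36) (37.5006, 36)]
10. shoelace: 945.206

Area of P5's cell: 945.2060 (6 vertices)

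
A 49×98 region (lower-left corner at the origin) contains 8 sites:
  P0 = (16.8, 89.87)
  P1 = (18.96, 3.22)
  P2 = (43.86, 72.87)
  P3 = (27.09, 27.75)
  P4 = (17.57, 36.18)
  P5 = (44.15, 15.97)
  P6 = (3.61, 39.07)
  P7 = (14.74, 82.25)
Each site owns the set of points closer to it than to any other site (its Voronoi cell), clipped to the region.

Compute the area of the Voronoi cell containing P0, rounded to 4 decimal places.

1. box [0,49]×[0,98]: [(0, 0) (49, 0) (49, 98) (0, 98)]
2. ⊥bis P0·P1 via (17.88,46.545): [(0, 46.0993) (49, 47.3208) (49, 98) (0, 98)]  |A|=2513.2089
3. ⊥bis P0·P2 via (30.33,81.37): [(0, 46.0993) (8.3018, 46.3062) (40.7775, 98) (0, 98)]  |A|=1269.4057
4. ⊥bis P0·P3 via (21.945,58.81): [(0, 55.1749) (15.4848, 57.7399) (40.7775, 98) (0, 98)]  |A|=1152.4225
5. ⊥bis P0·P4 via (17.185,63.025): [(0, 62.7785) (18.8198, 63.0484) (40.7775, 98) (0, 98)]  |A|=1044.0491
6. ⊥bis P0·P5 via (30.475,52.92): [(0, 62.7785) (18.8198, 63.0484) (40.7775, 98) (0, 98)]  |A|=1044.0491
7. ⊥bis P0·P6 via (10.205,64.47): [(0, 67.1197) (15.8443, 63.0058) (18.8198, 63.0484) (40.7775, 98) (0, 98)]  |A|=1009.6578
8. ⊥bis P0·P7 via (15.77,86.06): [(0, 90.3233) (30.7348, 82.0144) (40.7775, 98) (0, 98)]  |A|=443.8981
9. canonical 4-gon: [(0, 90.3233) (30.7348, 82.0144) (40.7775, 98) (0, 98)]
10. shoelace: 443.8981

Area of P0's cell: 443.8981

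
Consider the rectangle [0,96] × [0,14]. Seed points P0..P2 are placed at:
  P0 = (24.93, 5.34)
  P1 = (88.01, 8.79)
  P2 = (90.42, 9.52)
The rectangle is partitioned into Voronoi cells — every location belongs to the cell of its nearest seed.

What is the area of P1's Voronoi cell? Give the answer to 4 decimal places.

1. box [0,96]×[0,14]: [(0, 0) (96, 0) (96, 14) (0, 14)]
2. ⊥bis P1·P0 via (56.47,7.065): [(56.8564, 0) (96, 0) (96, 14) (56.0907, 14)]  |A|=553.3702
3. ⊥bis P1·P2 via (89.215,9.155): [(56.8564, 0) (91.9881, 0) (87.7474, 14) (56.0907, 14)]  |A|=467.5189
4. canonical 4-gon: [(56.8564, 0) (91.9881, 0) (87.7474, 14) (56.0907, 14)]
5. shoelace: 467.5189

Area of P1's cell: 467.5189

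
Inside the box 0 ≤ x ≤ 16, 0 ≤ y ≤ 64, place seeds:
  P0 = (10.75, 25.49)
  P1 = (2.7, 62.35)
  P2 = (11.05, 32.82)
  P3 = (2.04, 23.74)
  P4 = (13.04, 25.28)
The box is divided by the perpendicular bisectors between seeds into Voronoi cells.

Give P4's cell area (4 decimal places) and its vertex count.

Area of P4's cell: 145.9850 (5 vertices)

1. box [0,16]×[0,64]: [(0, 0) (16, 0) (16, 64) (0, 64)]
2. ⊥bis P4·P0 via (11.895,25.385): [(9.5671, 0) (16, 0) (16, 64) (15.4361, 64)]  |A|=223.8966
3. ⊥bis P4·P1 via (7.87,43.815): [(13.7351, 45.451) (9.5671, 0) (16, 0) (16, 46.0827)]  |A|=198.3765
4. ⊥bis P4·P2 via (12.045,29.05): [(12.2357, 29.1003) (9.5671, 0) (16, 0) (16, 30.0938)]  |A|=150.2405
5. ⊥bis P4·P3 via (7.54,24.51): [(12.2357, 29.1003) (10.1229, 6.0607) (10.9714, 0) (16, 0) (16, 30.0938)]  |A|=145.985
6. canonical 5-gon: [(12.2357, 29.1003) (10.1229, 6.0607) (10.9714, 0) (16, 0) (16, 30.0938)]
7. shoelace: 145.985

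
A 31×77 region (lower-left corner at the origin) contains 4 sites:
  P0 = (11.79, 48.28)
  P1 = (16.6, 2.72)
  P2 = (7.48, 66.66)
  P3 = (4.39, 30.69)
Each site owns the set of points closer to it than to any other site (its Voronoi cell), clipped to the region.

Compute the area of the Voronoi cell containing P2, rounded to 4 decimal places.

1. box [0,31]×[0,77]: [(0, 0) (31, 0) (31, 77) (0, 77)]
2. ⊥bis P2·P0 via (9.635,57.47): [(0, 55.2107) (31, 62.48) (31, 77) (0, 77)]  |A|=562.7955
3. ⊥bis P2·P1 via (12.04,34.69): [(0, 55.2107) (31, 62.48) (31, 77) (0, 77)]  |A|=562.7955
4. ⊥bis P2·P3 via (5.935,48.675): [(0, 55.2107) (31, 62.48) (31, 77) (0, 77)]  |A|=562.7955
5. canonical 4-gon: [(0, 55.2107) (31, 62.48) (31, 77) (0, 77)]
6. shoelace: 562.7955

Area of P2's cell: 562.7955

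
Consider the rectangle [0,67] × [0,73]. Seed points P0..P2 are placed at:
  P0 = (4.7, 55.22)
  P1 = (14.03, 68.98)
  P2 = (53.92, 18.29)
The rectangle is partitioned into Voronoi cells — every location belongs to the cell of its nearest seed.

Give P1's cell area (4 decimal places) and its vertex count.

Area of P1's cell: 1085.4873 (5 vertices)

1. box [0,67]×[0,73]: [(0, 0) (67, 0) (67, 73) (0, 73)]
2. ⊥bis P1·P0 via (9.365,62.1): [(0, 68.45) (67, 23.0205) (67, 73) (0, 73)]  |A|=1826.7411
3. ⊥bis P1·P2 via (33.975,43.635): [(0, 68.45) (35.1887, 44.5901) (67, 69.6237) (67, 73) (0, 73)]  |A|=1085.4873
4. canonical 5-gon: [(0, 68.45) (35.1887, 44.5901) (67, 69.6237) (67, 73) (0, 73)]
5. shoelace: 1085.4873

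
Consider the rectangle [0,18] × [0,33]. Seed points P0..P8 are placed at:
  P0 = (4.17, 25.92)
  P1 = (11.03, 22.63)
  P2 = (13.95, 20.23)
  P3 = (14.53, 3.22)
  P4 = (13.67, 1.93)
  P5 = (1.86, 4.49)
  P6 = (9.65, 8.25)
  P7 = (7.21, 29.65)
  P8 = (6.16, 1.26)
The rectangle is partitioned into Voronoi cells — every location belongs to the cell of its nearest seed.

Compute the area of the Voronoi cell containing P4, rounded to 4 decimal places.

Area of P4's cell: 20.9779

1. box [0,18]×[0,33]: [(0, 0) (18, 0) (18, 33) (0, 33)]
2. ⊥bis P4·P0 via (8.92,13.925): [(0, 10.3927) (0, 0) (18, 0) (18, 17.5207)]  |A|=251.2202
3. ⊥bis P4·P1 via (12.35,12.28): [(1.163, 10.8533) (0, 10.3927) (0, 0) (18, 0) (18, 13.0006)]  |A|=213.168
4. ⊥bis P4·P2 via (13.81,11.08): [(4.1052, 11.2285) (1.163, 10.8533) (0, 10.3927) (0, 0) (18, 0) (18, 11.0159)]  |A|=199.3796
5. ⊥bis P4·P3 via (14.1,2.575): [(1.5992, 10.9089) (1.163, 10.8533) (0, 10.3927) (0, 0) (17.9625, 0)]  |A|=106.3534
6. ⊥bis P4·P5 via (7.765,3.21): [(8.4446, 6.3453) (7.0692, 0) (17.9625, 0)]  |A|=34.5604
7. ⊥bis P4·P6 via (11.66,5.09): [(10.9781, 4.6563) (7.6148, 2.5169) (7.0692, 0) (17.9625, 0)]  |A|=29.0101
8. ⊥bis P4·P7 via (10.44,15.79): [(10.9781, 4.6563) (7.6148, 2.5169) (7.0692, 0) (17.9625, 0)]  |A|=29.0101
9. ⊥bis P4·P8 via (9.915,1.595): [(10.9781, 4.6563) (9.7136, 3.852) (10.0573, 0) (17.9625, 0)]  |A|=20.9779
10. canonical 4-gon: [(10.9781, 4.6563) (9.7136, 3.852) (10.0573, 0) (17.9625, 0)]
11. shoelace: 20.9779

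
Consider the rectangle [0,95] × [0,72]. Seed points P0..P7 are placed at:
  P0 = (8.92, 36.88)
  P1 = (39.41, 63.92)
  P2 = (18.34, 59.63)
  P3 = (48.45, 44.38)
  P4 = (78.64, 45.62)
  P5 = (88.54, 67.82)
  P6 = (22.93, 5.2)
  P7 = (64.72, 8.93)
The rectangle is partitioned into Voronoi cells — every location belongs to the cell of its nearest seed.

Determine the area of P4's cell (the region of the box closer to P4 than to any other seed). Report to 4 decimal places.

1. box [0,95]×[0,72]: [(0, 0) (95, 0) (95, 72) (0, 72)]
2. ⊥bis P4·P0 via (43.78,41.25): [(48.951, 0) (95, 0) (95, 72) (39.9252, 72)]  |A|=3640.4545
3. ⊥bis P4·P1 via (59.025,54.77): [(45.6732, 26.1476) (48.951, 0) (95, 0) (95, 72) (67.0624, 72)]  |A|=3018.3007
4. ⊥bis P4·P2 via (48.49,52.625): [(45.6732, 26.1476) (48.951, 0) (95, 0) (95, 72) (67.0624, 72)]  |A|=3018.3007
5. ⊥bis P4·P3 via (63.545,45): [(62.8104, 62.8848) (65.3933, 0) (95, 0) (95, 72) (67.0624, 72)]  |A|=2217.0593
6. ⊥bis P4·P5 via (83.59,56.72): [(64.0081, 65.4524) (62.8104, 62.8848) (65.3933, 0) (95, 0) (95, 51.6318)]  |A|=1809.9732
7. ⊥bis P4·P6 via (50.785,25.41): [(64.0081, 65.4524) (62.8104, 62.8848) (65.1636, 5.5923) (69.221, 0) (95, 0) (95, 51.6318)]  |A|=1799.2702
8. ⊥bis P4·P7 via (71.68,27.275): [(64.0081, 65.4524) (62.8104, 62.8848) (64.1558, 30.1297) (95, 18.4275) (95, 51.6318)]  |A|=1079.7621
9. canonical 5-gon: [(64.0081, 65.4524) (62.8104, 62.8848) (64.1558, 30.1297) (95, 18.4275) (95, 51.6318)]
10. shoelace: 1079.7621

Area of P4's cell: 1079.7621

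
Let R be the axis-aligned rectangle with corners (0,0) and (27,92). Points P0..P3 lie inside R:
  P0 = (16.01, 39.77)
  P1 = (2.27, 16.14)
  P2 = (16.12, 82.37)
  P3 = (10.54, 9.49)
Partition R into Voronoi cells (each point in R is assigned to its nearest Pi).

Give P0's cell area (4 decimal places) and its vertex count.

1. box [0,27]×[0,92]: [(0, 0) (27, 0) (27, 92) (0, 92)]
2. ⊥bis P0·P1 via (9.14,27.955): [(0, 33.2696) (27, 17.57) (27, 92) (0, 92)]  |A|=1797.665
3. ⊥bis P0·P2 via (16.065,61.07): [(0, 61.1115) (0, 33.2696) (27, 17.57) (27, 61.0418)]  |A|=962.7338
4. ⊥bis P0·P3 via (13.275,24.63): [(0, 61.1115) (0, 33.2696) (15.5719, 24.2151) (27, 22.1506) (27, 61.0418)]  |A|=936.5603
5. canonical 5-gon: [(0, 61.1115) (0, 33.2696) (15.5719, 24.2151) (27, 22.1506) (27, 61.0418)]
6. shoelace: 936.5603

Area of P0's cell: 936.5603 (5 vertices)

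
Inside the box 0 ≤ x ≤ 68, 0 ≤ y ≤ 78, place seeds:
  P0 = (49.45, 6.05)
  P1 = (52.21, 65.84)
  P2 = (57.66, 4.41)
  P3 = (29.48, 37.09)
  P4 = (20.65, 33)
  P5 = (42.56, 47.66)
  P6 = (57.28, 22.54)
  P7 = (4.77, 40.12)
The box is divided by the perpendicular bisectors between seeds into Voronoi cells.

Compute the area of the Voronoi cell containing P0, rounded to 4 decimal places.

Area of P0's cell: 518.2775

1. box [0,68]×[0,78]: [(0, 0) (68, 0) (68, 78) (0, 78)]
2. ⊥bis P0·P1 via (50.83,35.945): [(0, 38.2914) (0, 0) (68, 0) (68, 35.1524)]  |A|=2497.0891
3. ⊥bis P0·P2 via (53.555,5.23): [(59.6096, 35.5397) (0, 38.2914) (0, 0) (52.5103, 0)]  |A|=2074.3668
4. ⊥bis P0·P3 via (39.465,21.57): [(59.3782, 34.3814) (5.9381, 0) (52.5103, 0)]  |A|=800.6091
5. ⊥bis P0·P4 via (35.05,19.525): [(59.3782, 34.3814) (33.1796, 17.5262) (16.7792, 0) (52.5103, 0)]  |A|=705.6071
6. ⊥bis P0·P5 via (46.005,26.855): [(58.2808, 28.8877) (48.26, 27.2284) (33.1796, 17.5262) (16.7792, 0) (52.5103, 0)]  |A|=678.9919
7. ⊥bis P0·P6 via (53.365,14.295): [(55.1925, 13.4273) (38.8615, 21.1817) (33.1796, 17.5262) (16.7792, 0) (52.5103, 0)]  |A|=518.2775
8. ⊥bis P0·P7 via (27.11,23.085): [(55.1925, 13.4273) (38.8615, 21.1817) (33.1796, 17.5262) (16.7792, 0) (52.5103, 0)]  |A|=518.2775
9. canonical 5-gon: [(55.1925, 13.4273) (38.8615, 21.1817) (33.1796, 17.5262) (16.7792, 0) (52.5103, 0)]
10. shoelace: 518.2775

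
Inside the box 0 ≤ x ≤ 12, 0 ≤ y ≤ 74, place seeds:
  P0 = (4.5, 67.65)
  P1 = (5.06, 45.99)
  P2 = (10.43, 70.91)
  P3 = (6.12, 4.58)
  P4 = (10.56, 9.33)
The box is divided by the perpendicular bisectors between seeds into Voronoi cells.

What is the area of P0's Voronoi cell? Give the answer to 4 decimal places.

Area of P0's cell: 159.5474

1. box [0,12]×[0,74]: [(0, 0) (12, 0) (12, 74) (0, 74)]
2. ⊥bis P0·P1 via (4.78,56.82): [(0, 56.6964) (12, 57.0067) (12, 74) (0, 74)]  |A|=205.7815
3. ⊥bis P0·P2 via (7.465,69.28): [(0, 56.6964) (12, 57.0067) (12, 61.0308) (4.8702, 74) (0, 74)]  |A|=159.5474
4. ⊥bis P0·P3 via (5.31,36.115): [(0, 56.6964) (12, 57.0067) (12, 61.0308) (4.8702, 74) (0, 74)]  |A|=159.5474
5. ⊥bis P0·P4 via (7.53,38.49): [(0, 56.6964) (12, 57.0067) (12, 61.0308) (4.8702, 74) (0, 74)]  |A|=159.5474
6. canonical 5-gon: [(0, 56.6964) (12, 57.0067) (12, 61.0308) (4.8702, 74) (0, 74)]
7. shoelace: 159.5474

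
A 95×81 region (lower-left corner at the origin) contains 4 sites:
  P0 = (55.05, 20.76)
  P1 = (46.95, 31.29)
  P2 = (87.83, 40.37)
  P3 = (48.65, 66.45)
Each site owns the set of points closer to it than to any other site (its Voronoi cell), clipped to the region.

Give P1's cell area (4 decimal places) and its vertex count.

Area of P1's cell: 2353.5211 (5 vertices)

1. box [0,95]×[0,81]: [(0, 0) (95, 0) (95, 81) (0, 81)]
2. ⊥bis P1·P0 via (51,26.025): [(0, 0) (17.1675, 0) (95, 59.8712) (95, 81) (0, 81)]  |A|=5365.0392
3. ⊥bis P1·P2 via (67.39,35.83): [(0, 0) (17.1675, 0) (66.8583, 38.2237) (57.3571, 81) (0, 81)]  |A|=4262.6276
4. ⊥bis P1·P3 via (47.8,48.87): [(0, 51.1811) (0, 0) (17.1675, 0) (66.8583, 38.2237) (64.6749, 48.0541)]  |A|=2353.5211
5. canonical 5-gon: [(0, 51.1811) (0, 0) (17.1675, 0) (66.8583, 38.2237) (64.6749, 48.0541)]
6. shoelace: 2353.5211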